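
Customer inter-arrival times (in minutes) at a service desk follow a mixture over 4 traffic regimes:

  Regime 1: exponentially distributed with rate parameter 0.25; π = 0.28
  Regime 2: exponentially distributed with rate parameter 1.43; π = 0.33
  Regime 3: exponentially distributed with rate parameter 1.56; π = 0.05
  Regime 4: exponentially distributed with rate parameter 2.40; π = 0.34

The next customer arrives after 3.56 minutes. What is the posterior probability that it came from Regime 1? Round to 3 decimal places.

Apply Bayes' rule: the posterior for each component is proportional to its prior times its likelihood at x.
Evaluate each component's likelihood at the observed value:
  p_1 = 0.102664
  p_2 = 0.00879893
  p_3 = 0.00604264
  p_4 = 0.000467304
Unnormalised posteriors:
  π_1·p_1 = 0.28 × 0.102664 = 0.0287459
  π_2·p_2 = 0.33 × 0.00879893 = 0.00290365
  π_3·p_3 = 0.05 × 0.00604264 = 0.000302132
  π_4·p_4 = 0.34 × 0.000467304 = 0.000158883
Sum: 0.0287459 + 0.00290365 + 0.000302132 + 0.000158883 = 0.0321106
So the posterior for Regime 1 is 0.0287459 / 0.0321106 ≈ 0.895.

0.895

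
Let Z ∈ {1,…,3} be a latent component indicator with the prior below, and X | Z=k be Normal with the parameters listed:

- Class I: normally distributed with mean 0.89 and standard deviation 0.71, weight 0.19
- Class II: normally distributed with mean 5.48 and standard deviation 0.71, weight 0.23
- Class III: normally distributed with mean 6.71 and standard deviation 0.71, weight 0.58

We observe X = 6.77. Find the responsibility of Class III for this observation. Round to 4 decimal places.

By Bayes' theorem, P(k | x) = w_k f_k(x) / Σ_j w_j f_j(x).
Component likelihoods at x = 6.77:
  p_I = (1/(0.71·√(2π)))·exp(−(6.77−0.89)²/(2·0.71²)) = 0.561891·exp(-34.29320) = 7.183e-16
  p_II = (1/(0.71·√(2π)))·exp(−(6.77−5.48)²/(2·0.71²)) = 0.561891·exp(-1.65057) = 0.10785
  p_III = (1/(0.71·√(2π)))·exp(−(6.77−6.71)²/(2·0.71²)) = 0.561891·exp(-0.00357) = 0.559888
Prior × likelihood for each component:
  w_I·p_I = 0.19 × 7.183e-16 = 1.36477e-16
  w_II·p_II = 0.23 × 0.10785 = 0.0248055
  w_III·p_III = 0.58 × 0.559888 = 0.324735
Sum: 1.36477e-16 + 0.0248055 + 0.324735 = 0.34954
Responsibility of Class III: 0.324735 / 0.34954 ≈ 0.9290

0.9290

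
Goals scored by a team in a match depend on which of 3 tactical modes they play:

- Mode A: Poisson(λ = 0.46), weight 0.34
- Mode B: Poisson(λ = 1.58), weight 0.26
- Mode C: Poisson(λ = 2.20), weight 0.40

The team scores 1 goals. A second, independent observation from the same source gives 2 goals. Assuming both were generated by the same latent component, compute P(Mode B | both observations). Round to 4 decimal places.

P(component k | x) = π_k·f_k(x) / marginal(x), where marginal(x) = Σ_j π_j·f_j(x).
Since both observations come from the same component, the likelihood for component k is f_k(x₁)·f_k(x₂).
  L_A = [0.29039] × [0.0667898] = 0.0193951
  L_B = [0.325441] × [0.257098] = 0.0836702
  L_C = [0.243767] × [0.268144] = 0.0653646
Weight by the priors:
  π_A·L_A = 0.34 × 0.0193951 = 0.00659434
  π_B·L_B = 0.26 × 0.0836702 = 0.0217542
  π_C·L_C = 0.40 × 0.0653646 = 0.0261458
Evidence: 0.00659434 + 0.0217542 + 0.0261458 = 0.0544944
Responsibility of Mode B: 0.0217542 / 0.0544944 ≈ 0.3992

0.3992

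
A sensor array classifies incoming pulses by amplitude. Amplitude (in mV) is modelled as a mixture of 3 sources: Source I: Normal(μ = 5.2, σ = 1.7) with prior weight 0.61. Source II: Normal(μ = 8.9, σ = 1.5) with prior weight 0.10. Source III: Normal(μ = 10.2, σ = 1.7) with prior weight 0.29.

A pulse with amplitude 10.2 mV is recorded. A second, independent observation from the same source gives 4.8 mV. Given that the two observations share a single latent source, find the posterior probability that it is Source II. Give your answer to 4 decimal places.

By Bayes' theorem, P(k | x) = P(Z=k) f_k(x) / Σ_j P(Z=j) f_j(x).
Since both observations come from the same component, the likelihood for component k is f_k(x₁)·f_k(x₂).
  f_I = [(1/(1.7·√(2π)))·exp(−(10.2−5.2)²/(2·1.7²)) = 0.234672·exp(-4.32526) = 0.00310474] × [0.228265] = 0.000708702
  f_II = [(1/(1.5·√(2π)))·exp(−(10.2−8.9)²/(2·1.5²)) = 0.265962·exp(-0.37556) = 0.182691] × [0.00634582] = 0.00115932
  f_III = [(1/(1.7·√(2π)))·exp(−(10.2−10.2)²/(2·1.7²)) = 0.234672·exp(-0.00000) = 0.234672] × [0.00151166] = 0.000354743
Multiply by the mixture weights:
  P(Z=I)·f_I = 0.61 × 0.000708702 = 0.000432309
  P(Z=II)·f_II = 0.10 × 0.00115932 = 0.000115932
  P(Z=III)·f_III = 0.29 × 0.000354743 = 0.000102876
Evidence: 0.000432309 + 0.000115932 + 0.000102876 = 0.000651116
P(Source II | x₁, x₂) ≈ 0.1781

0.1781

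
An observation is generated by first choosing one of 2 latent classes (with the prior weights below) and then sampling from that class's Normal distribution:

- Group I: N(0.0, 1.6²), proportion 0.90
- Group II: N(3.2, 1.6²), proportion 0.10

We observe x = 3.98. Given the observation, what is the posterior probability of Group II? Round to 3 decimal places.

0.685

By Bayes' theorem, P(k | x) = π_k f_k(x) / Σ_j π_j f_j(x).
Evaluate each component's likelihood at the observed value:
  f_I = (1/(1.6·√(2π)))·exp(−(3.98−0.0)²/(2·1.6²)) = 0.249339·exp(-3.09383) = 0.0113021
  f_II = (1/(1.6·√(2π)))·exp(−(3.98−3.2)²/(2·1.6²)) = 0.249339·exp(-0.11883) = 0.221403
Unnormalised posteriors:
  π_I·f_I = 0.90 × 0.0113021 = 0.0101719
  π_II·f_II = 0.10 × 0.221403 = 0.0221403
Sum: 0.0101719 + 0.0221403 = 0.0323122
So the posterior for Group II is 0.0221403 / 0.0323122 ≈ 0.685.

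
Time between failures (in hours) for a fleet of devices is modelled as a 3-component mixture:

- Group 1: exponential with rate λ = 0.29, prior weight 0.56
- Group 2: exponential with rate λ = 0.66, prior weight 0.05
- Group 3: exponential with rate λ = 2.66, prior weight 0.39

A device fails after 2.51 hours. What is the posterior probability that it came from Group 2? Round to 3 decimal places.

Apply Bayes' rule: the posterior for each component is proportional to its prior times its likelihood at x.
Component likelihoods at x = 2.51 hours:
  p_1 = 0.140047
  p_2 = 0.125919
  p_3 = 0.00335175
Weight by the priors:
  π_1·p_1 = 0.56 × 0.140047 = 0.0784265
  π_2·p_2 = 0.05 × 0.125919 = 0.00629596
  π_3·p_3 = 0.39 × 0.00335175 = 0.00130718
Normaliser: 0.0784265 + 0.00629596 + 0.00130718 = 0.0860297
Responsibility of Group 2: 0.00629596 / 0.0860297 ≈ 0.073

0.073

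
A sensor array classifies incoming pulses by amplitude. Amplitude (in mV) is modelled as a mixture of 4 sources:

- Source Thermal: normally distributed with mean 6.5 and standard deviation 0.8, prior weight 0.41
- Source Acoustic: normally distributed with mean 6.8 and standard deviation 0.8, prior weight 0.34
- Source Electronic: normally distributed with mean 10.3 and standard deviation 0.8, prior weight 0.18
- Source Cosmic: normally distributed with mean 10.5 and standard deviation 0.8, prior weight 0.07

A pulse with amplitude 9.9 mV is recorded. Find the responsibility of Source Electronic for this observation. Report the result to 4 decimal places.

0.7496

Posterior ∝ prior × likelihood, so P(k | x) ∝ π_k f_k(x); normalise over all components.
Normal densities:
  L_Thermal = (1/(0.8·√(2π)))·exp(−(9.9−6.5)²/(2·0.8²)) = 0.498678·exp(-9.03125) = 5.96483e-05
  L_Acoustic = (1/(0.8·√(2π)))·exp(−(9.9−6.8)²/(2·0.8²)) = 0.498678·exp(-7.50781) = 0.000273665
  L_Electronic = (1/(0.8·√(2π)))·exp(−(9.9−10.3)²/(2·0.8²)) = 0.498678·exp(-0.12500) = 0.440082
  L_Cosmic = (1/(0.8·√(2π)))·exp(−(9.9−10.5)²/(2·0.8²)) = 0.498678·exp(-0.28125) = 0.376422
Multiply by the mixture weights:
  π_Thermal·L_Thermal = 0.41 × 5.96483e-05 = 2.44558e-05
  π_Acoustic·L_Acoustic = 0.34 × 0.000273665 = 9.30459e-05
  π_Electronic·L_Electronic = 0.18 × 0.440082 = 0.0792147
  π_Cosmic·L_Cosmic = 0.07 × 0.376422 = 0.0263495
Marginal: 2.44558e-05 + 9.30459e-05 + 0.0792147 + 0.0263495 = 0.105682
P(Source Electronic | the observation) ≈ 0.7496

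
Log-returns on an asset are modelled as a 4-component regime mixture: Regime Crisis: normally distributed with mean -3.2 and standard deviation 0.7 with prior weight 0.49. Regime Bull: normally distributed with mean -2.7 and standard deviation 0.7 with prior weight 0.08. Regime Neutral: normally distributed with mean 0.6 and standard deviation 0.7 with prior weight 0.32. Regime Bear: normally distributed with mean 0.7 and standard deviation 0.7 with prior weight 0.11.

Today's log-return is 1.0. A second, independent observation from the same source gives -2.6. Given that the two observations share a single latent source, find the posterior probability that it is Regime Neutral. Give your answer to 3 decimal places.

0.834

Posterior ∝ prior × likelihood, so P(k | x) ∝ P(Z=k) f_k(x); normalise over all components.
Since both observations come from the same component, the likelihood for component k is f_k(x₁)·f_k(x₂).
  L_Crisis = [8.67983e-09] × [0.394707] = 3.42599e-09
  L_Bull = [4.88634e-07] × [0.564132] = 2.75654e-07
  L_Neutral = [0.484068] × [1.6515e-05] = 7.99438e-06
  L_Bear = [0.51991] × [8.50796e-06] = 4.42337e-06
Multiply by the mixture weights:
  P(Z=Crisis)·L_Crisis = 0.49 × 3.42599e-09 = 1.67874e-09
  P(Z=Bull)·L_Bull = 0.08 × 2.75654e-07 = 2.20523e-08
  P(Z=Neutral)·L_Neutral = 0.32 × 7.99438e-06 = 2.5582e-06
  P(Z=Bear)·L_Bear = 0.11 × 4.42337e-06 = 4.86571e-07
Marginal: 1.67874e-09 + 2.20523e-08 + 2.5582e-06 + 4.86571e-07 = 3.0685e-06
P(Regime Neutral | x) = 2.5582e-06 / 3.0685e-06 ≈ 0.834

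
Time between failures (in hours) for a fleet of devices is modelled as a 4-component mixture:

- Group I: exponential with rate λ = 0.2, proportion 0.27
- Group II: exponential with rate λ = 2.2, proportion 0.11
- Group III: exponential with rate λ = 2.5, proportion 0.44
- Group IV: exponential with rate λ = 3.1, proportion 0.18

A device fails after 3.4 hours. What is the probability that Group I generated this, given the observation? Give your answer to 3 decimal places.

0.986

Posterior ∝ prior × likelihood, so P(k | x) ∝ π_k f_k(x); normalise over all components.
Component likelihoods at x = 3.4 hours:
  L_I = 0.2·e^(−0.2·3.4) = 0.2·e^(−0.6800) = 0.101323
  L_II = 2.2·e^(−2.2·3.4) = 2.2·e^(−7.4800) = 0.00124137
  L_III = 2.5·e^(−2.5·3.4) = 2.5·e^(−8.5000) = 0.000508671
  L_IV = 3.1·e^(−3.1·3.4) = 3.1·e^(−10.5400) = 8.20159e-05
Multiply by the mixture weights:
  π_I·L_I = 0.27 × 0.101323 = 0.0273573
  π_II·L_II = 0.11 × 0.00124137 = 0.00013655
  π_III·L_III = 0.44 × 0.000508671 = 0.000223815
  π_IV·L_IV = 0.18 × 8.20159e-05 = 1.47629e-05
Sum: 0.0273573 + 0.00013655 + 0.000223815 + 1.47629e-05 = 0.0277324
P(Group I | x) ≈ 0.986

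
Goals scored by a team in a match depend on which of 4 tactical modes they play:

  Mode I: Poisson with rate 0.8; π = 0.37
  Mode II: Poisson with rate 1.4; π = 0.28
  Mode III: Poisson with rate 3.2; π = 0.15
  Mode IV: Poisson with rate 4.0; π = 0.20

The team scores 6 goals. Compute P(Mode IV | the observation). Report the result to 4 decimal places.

Posterior ∝ prior × likelihood, so P(k | x) ∝ π_k f_k(x); normalise over all components.
Evaluate each component's likelihood at the observed value:
  f_I = 0.000163596
  f_II = 0.00257883
  f_III = 0.060789
  f_IV = 0.104196
Weight by the priors:
  π_I·f_I = 0.37 × 0.000163596 = 6.05304e-05
  π_II·f_II = 0.28 × 0.00257883 = 0.000722074
  π_III·f_III = 0.15 × 0.060789 = 0.00911835
  π_IV·f_IV = 0.20 × 0.104196 = 0.0208391
Marginal: 6.05304e-05 + 0.000722074 + 0.00911835 + 0.0208391 = 0.0307401
P(Mode IV | x) = 0.0208391 / 0.0307401 ≈ 0.6779

0.6779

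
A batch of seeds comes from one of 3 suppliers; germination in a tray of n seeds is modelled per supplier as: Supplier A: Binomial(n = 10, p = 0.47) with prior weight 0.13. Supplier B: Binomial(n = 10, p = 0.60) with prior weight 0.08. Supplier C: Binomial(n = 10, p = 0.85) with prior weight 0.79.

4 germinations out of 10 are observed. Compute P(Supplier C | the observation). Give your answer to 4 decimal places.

0.0250

Posterior ∝ prior × likelihood, so P(k | x) ∝ w_k f_k(x); normalise over all components.
Binomial probabilities:
  L_A = 0.227126
  L_B = 0.111477
  L_C = 0.00124866
Weight by the priors:
  w_A·L_A = 0.13 × 0.227126 = 0.0295263
  w_B·L_B = 0.08 × 0.111477 = 0.00891814
  w_C·L_C = 0.79 × 0.00124866 = 0.000986438
Denominator: 0.0295263 + 0.00891814 + 0.000986438 = 0.0394309
So the posterior for Supplier C is 0.000986438 / 0.0394309 ≈ 0.0250.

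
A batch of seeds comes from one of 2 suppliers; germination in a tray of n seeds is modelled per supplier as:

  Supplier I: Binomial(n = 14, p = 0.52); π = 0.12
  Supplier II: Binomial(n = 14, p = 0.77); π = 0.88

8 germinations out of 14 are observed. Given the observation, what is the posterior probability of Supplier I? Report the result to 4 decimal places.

Posterior ∝ prior × likelihood, so P(k | x) ∝ w_k f_k(x); normalise over all components.
Evaluate each component's likelihood at the observed value:
  p_I = 0.196349
  p_II = 0.0549349
Prior × likelihood for each component:
  w_I·p_I = 0.12 × 0.196349 = 0.0235619
  w_II·p_II = 0.88 × 0.0549349 = 0.0483427
Sum: 0.0235619 + 0.0483427 = 0.0719046
P(Supplier I | x) = 0.0235619 / 0.0719046 ≈ 0.3277

0.3277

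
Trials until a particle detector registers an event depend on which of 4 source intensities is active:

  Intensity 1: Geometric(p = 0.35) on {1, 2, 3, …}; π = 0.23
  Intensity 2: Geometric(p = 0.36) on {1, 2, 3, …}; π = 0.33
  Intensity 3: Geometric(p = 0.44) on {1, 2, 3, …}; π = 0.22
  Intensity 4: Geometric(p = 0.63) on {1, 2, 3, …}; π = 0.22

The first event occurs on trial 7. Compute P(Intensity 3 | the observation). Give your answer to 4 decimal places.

The responsibility of component k is π_k f_k(x) divided by Σ_j π_j f_j(x).
Geometric probabilities:
  L_1 = 0.0263966
  L_2 = 0.024739
  L_3 = 0.01357
  L_4 = 0.00161641
Weight by the priors:
  π_1·L_1 = 0.23 × 0.0263966 = 0.00607122
  π_2·L_2 = 0.33 × 0.024739 = 0.00816387
  π_3·L_3 = 0.22 × 0.01357 = 0.00298541
  π_4·L_4 = 0.22 × 0.00161641 = 0.00035561
Evidence: 0.00607122 + 0.00816387 + 0.00298541 + 0.00035561 = 0.0175761
P(Intensity 3 | 7) ≈ 0.1699

0.1699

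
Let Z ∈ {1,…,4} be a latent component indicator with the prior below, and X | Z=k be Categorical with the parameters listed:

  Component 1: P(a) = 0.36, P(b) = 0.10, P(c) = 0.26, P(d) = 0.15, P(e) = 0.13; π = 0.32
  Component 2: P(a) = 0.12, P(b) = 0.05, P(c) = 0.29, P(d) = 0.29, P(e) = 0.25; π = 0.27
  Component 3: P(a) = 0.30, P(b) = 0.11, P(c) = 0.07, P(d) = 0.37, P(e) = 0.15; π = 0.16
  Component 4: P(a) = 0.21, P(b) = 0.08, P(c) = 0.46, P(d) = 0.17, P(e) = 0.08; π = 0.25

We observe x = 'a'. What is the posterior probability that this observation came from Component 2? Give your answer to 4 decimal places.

Apply Bayes' rule: the posterior for each component is proportional to its prior times its likelihood at x.
Evaluate each component's likelihood at the observed value:
  p_1 = 0.36
  p_2 = 0.12
  p_3 = 0.3
  p_4 = 0.21
Prior × likelihood for each component:
  π_1·p_1 = 0.32 × 0.36 = 0.1152
  π_2·p_2 = 0.27 × 0.12 = 0.0324
  π_3·p_3 = 0.16 × 0.3 = 0.048
  π_4·p_4 = 0.25 × 0.21 = 0.0525
Normaliser: 0.1152 + 0.0324 + 0.048 + 0.0525 = 0.2481
P(Component 2 | 'a') = 0.0324 / 0.2481 ≈ 0.1306

0.1306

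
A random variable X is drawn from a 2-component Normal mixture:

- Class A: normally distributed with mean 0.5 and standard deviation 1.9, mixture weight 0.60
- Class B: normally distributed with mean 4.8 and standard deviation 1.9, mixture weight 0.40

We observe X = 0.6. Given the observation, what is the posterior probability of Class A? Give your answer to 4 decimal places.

0.9452

By Bayes' theorem, P(k | x) = P(Z=k) f_k(x) / Σ_j P(Z=j) f_j(x).
Component likelihoods at x = 0.6:
  f_A = (1/(1.9·√(2π)))·exp(−(0.6−0.5)²/(2·1.9²)) = 0.209970·exp(-0.00139) = 0.209679
  f_B = (1/(1.9·√(2π)))·exp(−(0.6−4.8)²/(2·1.9²)) = 0.209970·exp(-2.44321) = 0.0182424
Prior × likelihood for each component:
  P(Z=A)·f_A = 0.60 × 0.209679 = 0.125807
  P(Z=B)·f_B = 0.40 × 0.0182424 = 0.00729697
Normaliser: 0.125807 + 0.00729697 = 0.133104
So the posterior for Class A is 0.125807 / 0.133104 ≈ 0.9452.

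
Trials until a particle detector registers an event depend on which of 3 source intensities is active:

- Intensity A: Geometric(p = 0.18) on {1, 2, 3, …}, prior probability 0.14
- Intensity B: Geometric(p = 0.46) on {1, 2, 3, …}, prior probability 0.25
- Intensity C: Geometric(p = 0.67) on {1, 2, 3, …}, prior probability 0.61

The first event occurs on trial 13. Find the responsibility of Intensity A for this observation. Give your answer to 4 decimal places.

0.9703

P(component k | x) = P(Z=k)·f_k(x) / marginal(x), where marginal(x) = Σ_j P(Z=j)·f_j(x).
Evaluate each component's likelihood at the observed value:
  f_A = 0.18·(1−0.18)^12 = 0.18·0.0924201 = 0.0166356
  f_B = 0.46·(1−0.46)^12 = 0.46·0.000614788 = 0.000282802
  f_C = 0.67·(1−0.67)^12 = 0.67·1.66789e-06 = 1.11749e-06
Unnormalised posteriors:
  P(Z=A)·f_A = 0.14 × 0.0166356 = 0.00232899
  P(Z=B)·f_B = 0.25 × 0.000282802 = 7.07006e-05
  P(Z=C)·f_C = 0.61 × 1.11749e-06 = 6.81666e-07
Sum: 0.00232899 + 7.07006e-05 + 6.81666e-07 = 0.00240037
P(Intensity A | x) = 0.00232899 / 0.00240037 ≈ 0.9703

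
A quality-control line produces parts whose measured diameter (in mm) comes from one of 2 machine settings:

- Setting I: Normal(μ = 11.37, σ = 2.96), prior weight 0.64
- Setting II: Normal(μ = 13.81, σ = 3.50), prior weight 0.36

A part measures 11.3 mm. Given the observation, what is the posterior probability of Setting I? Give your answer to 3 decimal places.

0.731

By Bayes' theorem, P(k | x) = w_k f_k(x) / Σ_j w_j f_j(x).
Normal densities:
  L_I = 0.13474
  L_II = 0.0881383
Unnormalised posteriors:
  w_I·L_I = 0.64 × 0.13474 = 0.0862337
  w_II·L_II = 0.36 × 0.0881383 = 0.0317298
Normaliser: 0.0862337 + 0.0317298 = 0.117963
P(Setting I | the observation) ≈ 0.731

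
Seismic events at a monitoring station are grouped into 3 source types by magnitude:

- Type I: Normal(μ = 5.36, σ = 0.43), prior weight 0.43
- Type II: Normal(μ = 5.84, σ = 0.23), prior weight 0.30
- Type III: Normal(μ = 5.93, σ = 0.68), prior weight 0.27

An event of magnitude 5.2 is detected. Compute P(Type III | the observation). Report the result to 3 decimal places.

0.189

Apply Bayes' rule: the posterior for each component is proportional to its prior times its likelihood at x.
Component likelihoods at x = 5.2:
  p_I = (1/(0.43·√(2π)))·exp(−(5.2−5.36)²/(2·0.43²)) = 0.927773·exp(-0.06923) = 0.865719
  p_II = (1/(0.23·√(2π)))·exp(−(5.2−5.84)²/(2·0.23²)) = 1.734532·exp(-3.87146) = 0.0361269
  p_III = (1/(0.68·√(2π)))·exp(−(5.2−5.93)²/(2·0.68²)) = 0.586680·exp(-0.57623) = 0.329721
Weight by the priors:
  π_I·p_I = 0.43 × 0.865719 = 0.372259
  π_II·p_II = 0.30 × 0.0361269 = 0.0108381
  π_III·p_III = 0.27 × 0.329721 = 0.0890246
Evidence: 0.372259 + 0.0108381 + 0.0890246 = 0.472122
P(Type III | data) = 0.0890246 / 0.472122 ≈ 0.189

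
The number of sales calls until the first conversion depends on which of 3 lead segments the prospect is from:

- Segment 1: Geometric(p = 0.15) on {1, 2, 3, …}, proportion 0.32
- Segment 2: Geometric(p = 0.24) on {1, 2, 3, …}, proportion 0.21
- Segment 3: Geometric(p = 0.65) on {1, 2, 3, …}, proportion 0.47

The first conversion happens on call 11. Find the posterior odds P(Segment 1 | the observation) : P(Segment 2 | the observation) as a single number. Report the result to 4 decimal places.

2.9165

Posterior odds = (w_i f_i(x)) / (w_j f_j(x)); the normalising sum cancels.
Geometric probabilities:
  f_1 = 0.15·(1−0.15)^10 = 0.15·0.196874 = 0.0295312
  f_2 = 0.24·(1−0.24)^10 = 0.24·0.0642889 = 0.0154293
  f_3 = 0.65·(1−0.65)^10 = 0.65·2.75855e-05 = 1.79306e-05
Posterior odds = (w_1·f_1) / (w_2·f_2) = (0.32·0.0295312) / (0.21·0.0154293) = 0.00944997 / 0.00324016 ≈ 2.9165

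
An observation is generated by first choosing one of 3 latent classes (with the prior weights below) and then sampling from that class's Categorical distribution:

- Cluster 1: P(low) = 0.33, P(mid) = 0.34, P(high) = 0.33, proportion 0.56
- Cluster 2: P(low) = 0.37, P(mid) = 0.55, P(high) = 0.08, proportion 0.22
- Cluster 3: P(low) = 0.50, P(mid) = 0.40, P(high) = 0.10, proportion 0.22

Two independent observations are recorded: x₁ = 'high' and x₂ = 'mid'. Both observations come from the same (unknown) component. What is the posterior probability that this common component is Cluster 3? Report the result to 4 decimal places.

0.1082

P(component k | x) = π_k·f_k(x) / marginal(x), where marginal(x) = Σ_j π_j·f_j(x).
Since both observations come from the same component, the likelihood for component k is f_k(x₁)·f_k(x₂).
  p_1 = [0.33] × [0.34] = 0.1122
  p_2 = [0.08] × [0.55] = 0.044
  p_3 = [0.1] × [0.4] = 0.04
Multiply by the mixture weights:
  π_1·p_1 = 0.56 × 0.1122 = 0.062832
  π_2·p_2 = 0.22 × 0.044 = 0.00968
  π_3·p_3 = 0.22 × 0.04 = 0.0088
Marginal: 0.062832 + 0.00968 + 0.0088 = 0.081312
So the posterior for Cluster 3 is 0.0088 / 0.081312 ≈ 0.1082.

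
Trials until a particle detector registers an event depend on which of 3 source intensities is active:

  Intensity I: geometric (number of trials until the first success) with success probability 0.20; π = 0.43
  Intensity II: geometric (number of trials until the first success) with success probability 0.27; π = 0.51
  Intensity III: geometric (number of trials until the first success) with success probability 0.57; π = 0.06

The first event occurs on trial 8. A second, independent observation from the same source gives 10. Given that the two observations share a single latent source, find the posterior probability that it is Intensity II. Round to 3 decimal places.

0.333

P(component k | x) = π_k·f_k(x) / marginal(x), where marginal(x) = Σ_j π_j·f_j(x).
Since both observations come from the same component, the likelihood for component k is f_k(x₁)·f_k(x₂).
  L_I = [0.041943] × [0.0268435] = 0.0011259
  L_II = [0.029828] × [0.0158953] = 0.000474125
  L_III = [0.00154937] × [0.000286478] = 4.43859e-07
Weight by the priors:
  π_I·L_I = 0.43 × 0.0011259 = 0.000484137
  π_II·L_II = 0.51 × 0.000474125 = 0.000241804
  π_III·L_III = 0.06 × 4.43859e-07 = 2.66315e-08
Sum: 0.000484137 + 0.000241804 + 2.66315e-08 = 0.000725968
P(Intensity II | x₁, x₂) ≈ 0.333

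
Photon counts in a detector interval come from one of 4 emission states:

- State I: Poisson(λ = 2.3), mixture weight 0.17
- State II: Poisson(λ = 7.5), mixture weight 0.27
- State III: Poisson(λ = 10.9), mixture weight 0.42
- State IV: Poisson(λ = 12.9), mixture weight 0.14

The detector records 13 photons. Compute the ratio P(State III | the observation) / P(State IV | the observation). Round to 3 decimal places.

Only the two components matter; the odds are (π_i f_i(x)) / (π_j f_j(x)).
Evaluate each component's likelihood at the observed value:
  L_I = 8.11529e-07
  L_II = 0.0211012
  L_III = 0.0908771
  L_IV = 0.109897
Odds = (0.42/0.14) × (0.0908771/0.109897) = 3 × 0.826927 ≈ 2.481

2.481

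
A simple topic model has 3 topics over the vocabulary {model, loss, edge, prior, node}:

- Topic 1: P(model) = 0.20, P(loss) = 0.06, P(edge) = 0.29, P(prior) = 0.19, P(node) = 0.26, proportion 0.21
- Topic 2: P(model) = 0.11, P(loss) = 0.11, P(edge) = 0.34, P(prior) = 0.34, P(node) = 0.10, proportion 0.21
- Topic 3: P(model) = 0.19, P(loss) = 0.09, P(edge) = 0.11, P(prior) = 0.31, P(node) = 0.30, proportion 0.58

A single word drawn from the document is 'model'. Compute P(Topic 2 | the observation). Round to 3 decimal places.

0.132

The responsibility of component k is π_k f_k(x) divided by Σ_j π_j f_j(x).
Component likelihoods at x = 'model':
  p_1 = 0.2
  p_2 = 0.11
  p_3 = 0.19
Weight by the priors:
  π_1·p_1 = 0.21 × 0.2 = 0.042
  π_2·p_2 = 0.21 × 0.11 = 0.0231
  π_3·p_3 = 0.58 × 0.19 = 0.1102
Normaliser: 0.042 + 0.0231 + 0.1102 = 0.1753
P(Topic 2 | x) ≈ 0.132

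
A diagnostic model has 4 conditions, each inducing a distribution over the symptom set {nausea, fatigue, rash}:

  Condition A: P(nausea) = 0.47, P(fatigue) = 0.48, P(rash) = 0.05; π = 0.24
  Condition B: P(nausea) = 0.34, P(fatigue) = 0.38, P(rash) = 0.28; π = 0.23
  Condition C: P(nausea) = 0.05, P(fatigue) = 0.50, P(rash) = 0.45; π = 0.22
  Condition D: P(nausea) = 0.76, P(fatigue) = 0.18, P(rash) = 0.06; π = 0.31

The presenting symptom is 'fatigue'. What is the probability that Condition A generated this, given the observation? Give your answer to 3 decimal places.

0.313

P(component k | x) = π_k·f_k(x) / marginal(x), where marginal(x) = Σ_j π_j·f_j(x).
Categorical probabilities:
  f_A = 0.48
  f_B = 0.38
  f_C = 0.5
  f_D = 0.18
Prior × likelihood for each component:
  π_A·f_A = 0.24 × 0.48 = 0.1152
  π_B·f_B = 0.23 × 0.38 = 0.0874
  π_C·f_C = 0.22 × 0.5 = 0.11
  π_D·f_D = 0.31 × 0.18 = 0.0558
Marginal: 0.1152 + 0.0874 + 0.11 + 0.0558 = 0.3684
P(Condition A | x) = 0.1152 / 0.3684 ≈ 0.313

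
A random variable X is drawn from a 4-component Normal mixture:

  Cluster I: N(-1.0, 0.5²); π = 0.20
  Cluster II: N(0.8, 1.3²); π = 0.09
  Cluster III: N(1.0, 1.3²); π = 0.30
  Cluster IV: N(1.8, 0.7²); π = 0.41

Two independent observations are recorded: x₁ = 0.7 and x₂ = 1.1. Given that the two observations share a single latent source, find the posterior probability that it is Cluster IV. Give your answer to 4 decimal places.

0.3972

By Bayes' theorem, P(k | x) = P(Z=k) f_k(x) / Σ_j P(Z=j) f_j(x).
Since both observations come from the same component, the likelihood for component k is f_k(x₁)·f_k(x₂).
  f_I = [(1/(0.5·√(2π)))·exp(−(0.7−-1.0)²/(2·0.5²)) = 0.797885·exp(-5.78000) = 0.00246444] × [0.000117886] = 2.90523e-07
  f_II = [(1/(1.3·√(2π)))·exp(−(0.7−0.8)²/(2·1.3²)) = 0.306879·exp(-0.00296) = 0.305972] × [0.298815] = 0.0914291
  f_III = [(1/(1.3·√(2π)))·exp(−(0.7−1.0)²/(2·1.3²)) = 0.306879·exp(-0.02663) = 0.298815] × [0.305972] = 0.0914291
  f_IV = [(1/(0.7·√(2π)))·exp(−(0.7−1.8)²/(2·0.7²)) = 0.569918·exp(-1.23469) = 0.165803] × [0.345672] = 0.0573134
Prior × likelihood for each component:
  P(Z=I)·f_I = 0.20 × 2.90523e-07 = 5.81046e-08
  P(Z=II)·f_II = 0.09 × 0.0914291 = 0.00822862
  P(Z=III)·f_III = 0.30 × 0.0914291 = 0.0274287
  P(Z=IV)·f_IV = 0.41 × 0.0573134 = 0.0234985
Normaliser: 5.81046e-08 + 0.00822862 + 0.0274287 + 0.0234985 = 0.0591559
Responsibility of Cluster IV: 0.0234985 / 0.0591559 ≈ 0.3972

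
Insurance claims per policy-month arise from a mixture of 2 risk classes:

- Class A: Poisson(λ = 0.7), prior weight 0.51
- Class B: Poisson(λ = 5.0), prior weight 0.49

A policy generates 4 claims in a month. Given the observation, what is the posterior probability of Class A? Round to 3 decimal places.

0.029

Apply Bayes' rule: the posterior for each component is proportional to its prior times its likelihood at x.
Component likelihoods at x = 4 claims:
  p_A = e^(−0.7)·0.7^4/4! = 0.00496792
  p_B = e^(−5.0)·5.0^4/4! = 0.175467
Weight by the priors:
  π_A·p_A = 0.51 × 0.00496792 = 0.00253364
  π_B·p_B = 0.49 × 0.175467 = 0.085979
Evidence: 0.00253364 + 0.085979 = 0.0885127
So the posterior for Class A is 0.00253364 / 0.0885127 ≈ 0.029.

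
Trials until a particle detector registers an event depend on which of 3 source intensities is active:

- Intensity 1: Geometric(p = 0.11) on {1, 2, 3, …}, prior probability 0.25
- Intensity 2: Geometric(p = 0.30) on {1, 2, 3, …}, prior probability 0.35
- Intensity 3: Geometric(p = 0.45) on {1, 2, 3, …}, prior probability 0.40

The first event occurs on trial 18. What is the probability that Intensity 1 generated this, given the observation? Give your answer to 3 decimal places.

Apply Bayes' rule: the posterior for each component is proportional to its prior times its likelihood at x.
Component likelihoods at x = 18:
  f_1 = 0.0151713
  f_2 = 0.000697892
  f_3 = 1.73531e-05
Prior × likelihood for each component:
  P(Z=1)·f_1 = 0.25 × 0.0151713 = 0.00379283
  P(Z=2)·f_2 = 0.35 × 0.000697892 = 0.000244262
  P(Z=3)·f_3 = 0.40 × 1.73531e-05 = 6.94126e-06
Denominator: 0.00379283 + 0.000244262 + 6.94126e-06 = 0.00404403
So the posterior for Intensity 1 is 0.00379283 / 0.00404403 ≈ 0.938.

0.938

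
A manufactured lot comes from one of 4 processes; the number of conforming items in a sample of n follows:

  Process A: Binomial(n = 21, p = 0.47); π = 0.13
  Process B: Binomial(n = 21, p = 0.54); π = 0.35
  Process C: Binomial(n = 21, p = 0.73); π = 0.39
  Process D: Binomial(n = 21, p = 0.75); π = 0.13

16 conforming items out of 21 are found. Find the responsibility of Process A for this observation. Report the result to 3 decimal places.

0.006

By Bayes' theorem, P(k | x) = w_k f_k(x) / Σ_j w_j f_j(x).
Evaluate each component's likelihood at the observed value:
  f_A = 0.0048249
  f_B = 0.0219095
  f_C = 0.189901
  f_D = 0.19917
Prior × likelihood for each component:
  w_A·f_A = 0.13 × 0.0048249 = 0.000627237
  w_B·f_B = 0.35 × 0.0219095 = 0.00766832
  w_C·f_C = 0.39 × 0.189901 = 0.0740615
  w_D·f_D = 0.13 × 0.19917 = 0.0258921
Sum: 0.000627237 + 0.00766832 + 0.0740615 + 0.0258921 = 0.108249
P(Process A | 16 conforming items out of 21) = 0.000627237 / 0.108249 ≈ 0.006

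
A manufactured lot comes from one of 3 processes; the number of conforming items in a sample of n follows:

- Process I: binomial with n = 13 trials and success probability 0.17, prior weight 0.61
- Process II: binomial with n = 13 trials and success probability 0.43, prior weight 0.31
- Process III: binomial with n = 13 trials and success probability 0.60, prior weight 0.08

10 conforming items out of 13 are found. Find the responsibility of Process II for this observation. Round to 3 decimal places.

0.286

The responsibility of component k is w_k f_k(x) divided by Σ_j w_j f_j(x).
Binomial probabilities:
  p_I = 3.29678e-06
  p_II = 0.0114466
  p_III = 0.110677
Weight by the priors:
  w_I·p_I = 0.61 × 3.29678e-06 = 2.01103e-06
  w_II·p_II = 0.31 × 0.0114466 = 0.00354843
  w_III·p_III = 0.08 × 0.110677 = 0.00885418
Evidence: 2.01103e-06 + 0.00354843 + 0.00885418 = 0.0124046
P(Process II | data) = 0.00354843 / 0.0124046 ≈ 0.286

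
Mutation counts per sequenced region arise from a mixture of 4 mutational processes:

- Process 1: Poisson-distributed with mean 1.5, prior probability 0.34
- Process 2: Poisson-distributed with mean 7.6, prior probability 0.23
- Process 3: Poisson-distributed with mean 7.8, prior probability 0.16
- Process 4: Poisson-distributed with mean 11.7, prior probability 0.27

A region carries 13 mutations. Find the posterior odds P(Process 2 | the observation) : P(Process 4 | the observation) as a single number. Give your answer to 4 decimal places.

0.1884

The posterior odds equal the prior odds times the likelihood ratio: (P(Z=i)/P(Z=j))·(f_i(x)/f_j(x)).
Poisson probabilities:
  f_1 = e^(−1.5)·1.5^13/13! = 6.97372e-09
  f_2 = e^(−7.6)·7.6^13/13! = 0.0226808
  f_3 = e^(−7.8)·7.8^13/13! = 0.0260287
  f_4 = e^(−11.7)·11.7^13/13! = 0.102539
0.00521658 / 0.0276856 ≈ 0.1884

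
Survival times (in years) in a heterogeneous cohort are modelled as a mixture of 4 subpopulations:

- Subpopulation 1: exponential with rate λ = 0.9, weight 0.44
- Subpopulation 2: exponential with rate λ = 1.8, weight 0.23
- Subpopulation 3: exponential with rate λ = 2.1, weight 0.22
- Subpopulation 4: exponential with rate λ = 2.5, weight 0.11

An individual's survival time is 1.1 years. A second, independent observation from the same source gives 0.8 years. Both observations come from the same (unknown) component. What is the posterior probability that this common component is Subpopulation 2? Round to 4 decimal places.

0.2162

P(component k | x) = w_k·f_k(x) / marginal(x), where marginal(x) = Σ_j w_j·f_j(x).
Since both observations come from the same component, the likelihood for component k is f_k(x₁)·f_k(x₂).
  L_1 = [0.9·e^(−0.9·1.1) = 0.9·e^(−0.9900) = 0.334419] × [0.438077] = 0.146501
  L_2 = [1.8·e^(−1.8·1.1) = 1.8·e^(−1.9800) = 0.248525] × [0.42647] = 0.105988
  L_3 = [2.1·e^(−2.1·1.1) = 2.1·e^(−2.3100) = 0.208449] × [0.391385] = 0.0815837
  L_4 = [2.5·e^(−2.5·1.1) = 2.5·e^(−2.7500) = 0.15982] × [0.338338] = 0.0540731
Prior × likelihood for each component:
  w_1·L_1 = 0.44 × 0.146501 = 0.0644606
  w_2·L_2 = 0.23 × 0.105988 = 0.0243773
  w_3·L_3 = 0.22 × 0.0815837 = 0.0179484
  w_4·L_4 = 0.11 × 0.0540731 = 0.00594804
Normaliser: 0.0644606 + 0.0243773 + 0.0179484 + 0.00594804 = 0.112734
P(Subpopulation 2 | data) ≈ 0.2162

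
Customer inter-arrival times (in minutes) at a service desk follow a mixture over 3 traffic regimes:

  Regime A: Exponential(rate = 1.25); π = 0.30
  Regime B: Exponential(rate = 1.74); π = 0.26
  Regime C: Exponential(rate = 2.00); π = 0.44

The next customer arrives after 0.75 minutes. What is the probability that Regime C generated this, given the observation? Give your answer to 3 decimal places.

0.421

Apply Bayes' rule: the posterior for each component is proportional to its prior times its likelihood at x.
Component likelihoods at x = 0.75 minutes:
  f_A = 1.25·e^(−1.25·0.75) = 1.25·e^(−0.9375) = 0.489507
  f_B = 1.74·e^(−1.74·0.75) = 1.74·e^(−1.3050) = 0.47184
  f_C = 2.00·e^(−2.00·0.75) = 2.00·e^(−1.5000) = 0.44626
Unnormalised posteriors:
  π_A·f_A = 0.30 × 0.489507 = 0.146852
  π_B·f_B = 0.26 × 0.47184 = 0.122678
  π_C·f_C = 0.44 × 0.44626 = 0.196355
Evidence: 0.146852 + 0.122678 + 0.196355 = 0.465885
So the posterior for Regime C is 0.196355 / 0.465885 ≈ 0.421.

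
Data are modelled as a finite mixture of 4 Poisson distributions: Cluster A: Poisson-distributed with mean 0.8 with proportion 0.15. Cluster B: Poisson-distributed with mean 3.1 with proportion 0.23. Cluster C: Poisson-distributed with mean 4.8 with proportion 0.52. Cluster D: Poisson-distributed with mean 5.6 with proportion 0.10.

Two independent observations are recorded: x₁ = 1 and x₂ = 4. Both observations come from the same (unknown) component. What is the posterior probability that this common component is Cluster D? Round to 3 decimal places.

0.031

P(component k | x) = π_k·f_k(x) / marginal(x), where marginal(x) = Σ_j π_j·f_j(x).
Since both observations come from the same component, the likelihood for component k is f_k(x₁)·f_k(x₂).
  f_A = [e^(−0.8)·0.8^1/1! = 0.359463] × [0.00766855] = 0.00275656
  f_B = [e^(−3.1)·3.1^1/1! = 0.139653] × [0.17335] = 0.0242087
  f_C = [e^(−4.8)·4.8^1/1! = 0.0395028] × [0.182029] = 0.00719065
  f_D = [e^(−5.6)·5.6^1/1! = 0.020708] × [0.151528] = 0.00313784
Prior × likelihood for each component:
  π_A·f_A = 0.15 × 0.00275656 = 0.000413484
  π_B·f_B = 0.23 × 0.0242087 = 0.005568
  π_C·f_C = 0.52 × 0.00719065 = 0.00373914
  π_D·f_D = 0.10 × 0.00313784 = 0.000313784
Sum: 0.000413484 + 0.005568 + 0.00373914 + 0.000313784 = 0.0100344
So the posterior for Cluster D is 0.000313784 / 0.0100344 ≈ 0.031.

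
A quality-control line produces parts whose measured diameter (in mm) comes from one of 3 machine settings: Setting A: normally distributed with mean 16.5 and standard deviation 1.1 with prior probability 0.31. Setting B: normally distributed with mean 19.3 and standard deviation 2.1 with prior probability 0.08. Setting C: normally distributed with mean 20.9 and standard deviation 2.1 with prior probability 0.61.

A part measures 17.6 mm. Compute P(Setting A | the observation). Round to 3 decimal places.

By Bayes' theorem, P(k | x) = π_k f_k(x) / Σ_j π_j f_j(x).
Normal densities:
  L_A = 0.219973
  L_B = 0.136895
  L_C = 0.0552675
Unnormalised posteriors:
  π_A·L_A = 0.31 × 0.219973 = 0.0681917
  π_B·L_B = 0.08 × 0.136895 = 0.0109516
  π_C·L_C = 0.61 × 0.0552675 = 0.0337132
Normaliser: 0.0681917 + 0.0109516 + 0.0337132 = 0.112857
P(Setting A | 17.6 mm) ≈ 0.604

0.604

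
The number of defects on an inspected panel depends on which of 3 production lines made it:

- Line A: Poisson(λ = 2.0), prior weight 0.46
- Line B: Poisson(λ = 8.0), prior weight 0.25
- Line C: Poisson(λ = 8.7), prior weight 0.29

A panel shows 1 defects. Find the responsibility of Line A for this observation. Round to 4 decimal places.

0.9913

Posterior ∝ prior × likelihood, so P(k | x) ∝ π_k f_k(x); normalise over all components.
Poisson probabilities:
  p_A = e^(−2.0)·2.0^1/1! = 0.270671
  p_B = e^(−8.0)·8.0^1/1! = 0.0026837
  p_C = e^(−8.7)·8.7^1/1! = 0.0014493
Multiply by the mixture weights:
  π_A·p_A = 0.46 × 0.270671 = 0.124508
  π_B·p_B = 0.25 × 0.0026837 = 0.000670925
  π_C·p_C = 0.29 × 0.0014493 = 0.000420296
Denominator: 0.124508 + 0.000670925 + 0.000420296 = 0.1256
P(Line A | 1 defects) ≈ 0.9913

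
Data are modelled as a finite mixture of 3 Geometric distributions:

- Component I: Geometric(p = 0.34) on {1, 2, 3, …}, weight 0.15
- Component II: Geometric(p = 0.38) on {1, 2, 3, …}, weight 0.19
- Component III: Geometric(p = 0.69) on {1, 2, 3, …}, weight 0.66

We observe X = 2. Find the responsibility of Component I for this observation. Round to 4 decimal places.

Apply Bayes' rule: the posterior for each component is proportional to its prior times its likelihood at x.
Geometric probabilities:
  f_I = 0.34·(1−0.34)^1 = 0.34·0.66 = 0.2244
  f_II = 0.38·(1−0.38)^1 = 0.38·0.62 = 0.2356
  f_III = 0.69·(1−0.69)^1 = 0.69·0.31 = 0.2139
Unnormalised posteriors:
  π_I·f_I = 0.15 × 0.2244 = 0.03366
  π_II·f_II = 0.19 × 0.2356 = 0.044764
  π_III·f_III = 0.66 × 0.2139 = 0.141174
Sum: 0.03366 + 0.044764 + 0.141174 = 0.219598
Responsibility of Component I: 0.03366 / 0.219598 ≈ 0.1533

0.1533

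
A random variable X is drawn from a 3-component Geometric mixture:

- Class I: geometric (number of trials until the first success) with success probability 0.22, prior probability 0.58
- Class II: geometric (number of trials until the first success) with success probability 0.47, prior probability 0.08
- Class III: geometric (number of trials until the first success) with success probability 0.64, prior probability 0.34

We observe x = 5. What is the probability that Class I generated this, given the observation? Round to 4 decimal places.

Apply Bayes' rule: the posterior for each component is proportional to its prior times its likelihood at x.
Geometric probabilities:
  p_I = 0.0814331
  p_II = 0.0370853
  p_III = 0.0107495
Prior × likelihood for each component:
  w_I·p_I = 0.58 × 0.0814331 = 0.0472312
  w_II·p_II = 0.08 × 0.0370853 = 0.00296682
  w_III·p_III = 0.34 × 0.0107495 = 0.00365484
Sum: 0.0472312 + 0.00296682 + 0.00365484 = 0.0538529
So the posterior for Class I is 0.0472312 / 0.0538529 ≈ 0.8770.

0.8770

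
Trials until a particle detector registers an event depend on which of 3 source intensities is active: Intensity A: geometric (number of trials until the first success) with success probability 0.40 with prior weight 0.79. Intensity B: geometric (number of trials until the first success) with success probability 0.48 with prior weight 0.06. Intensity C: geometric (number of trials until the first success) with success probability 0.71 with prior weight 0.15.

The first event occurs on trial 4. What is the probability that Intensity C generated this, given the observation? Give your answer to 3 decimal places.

P(component k | x) = π_k·f_k(x) / marginal(x), where marginal(x) = Σ_j π_j·f_j(x).
Component likelihoods at x = 4:
  f_A = 0.40·(1−0.40)^3 = 0.40·0.216 = 0.0864
  f_B = 0.48·(1−0.48)^3 = 0.48·0.140608 = 0.0674918
  f_C = 0.71·(1−0.71)^3 = 0.71·0.024389 = 0.0173162
Prior × likelihood for each component:
  π_A·f_A = 0.79 × 0.0864 = 0.068256
  π_B·f_B = 0.06 × 0.0674918 = 0.00404951
  π_C·f_C = 0.15 × 0.0173162 = 0.00259743
Evidence: 0.068256 + 0.00404951 + 0.00259743 = 0.0749029
Responsibility of Intensity C: 0.00259743 / 0.0749029 ≈ 0.035

0.035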